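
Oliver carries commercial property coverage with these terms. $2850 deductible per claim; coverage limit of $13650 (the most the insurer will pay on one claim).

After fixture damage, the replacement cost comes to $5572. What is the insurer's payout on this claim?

$2722

Less the $2850 deductible: $5572 − $2850 = $2722.
That's under the $13650 cap, so the insurer reimburses the full $2722.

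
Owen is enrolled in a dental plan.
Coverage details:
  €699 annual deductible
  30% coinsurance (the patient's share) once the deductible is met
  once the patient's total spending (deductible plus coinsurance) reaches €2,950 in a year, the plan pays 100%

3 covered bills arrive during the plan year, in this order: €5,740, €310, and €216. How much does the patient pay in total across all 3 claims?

Claim 1 — €5,740: €699 finishes the deductible; €5,041 goes to coinsurance; coinsurance €5,041 × 30% = €1,512.30. Cost to patient: €2,211.30. OOP to date €2,211.30.
Claim 2 — €310: deductible met; 30% of €310 = €93. Cost to patient: €93. OOP to date €2,304.30.
Claim 3 — €216: deductible already satisfied, so patient's share is 30% × €216 = €64.80. Patient pays €64.80; OOP now €2,369.10.
Summing the patient's payments: €2,211.30 + €93 + €64.80 = €2,369.10.

€2,369.10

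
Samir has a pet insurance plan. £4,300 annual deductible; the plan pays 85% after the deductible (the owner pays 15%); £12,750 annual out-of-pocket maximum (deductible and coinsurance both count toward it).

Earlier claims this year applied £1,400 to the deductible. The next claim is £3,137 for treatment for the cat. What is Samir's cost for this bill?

Remaining deductible: £4,300 − £1,400 = £2,900.
After the £2,900 deductible portion, £3,137 − £2,900 = £237 is subject to coinsurance.
15% of £237 = £35.55 falls to the owner.
That puts the owner's cost at £2,900 + £35.55 = £2,935.55 before any cap.
Year-to-date out-of-pocket becomes £1,400 + £2,935.55 = £4,335.55, still under the £12,750 maximum, so no cap applies.

£2,935.55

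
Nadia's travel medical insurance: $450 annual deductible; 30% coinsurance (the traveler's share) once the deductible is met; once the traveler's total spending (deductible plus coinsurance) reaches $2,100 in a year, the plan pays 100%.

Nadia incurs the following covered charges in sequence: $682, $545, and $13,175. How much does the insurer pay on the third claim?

Bill 1, $682: deductible takes $450, $232 remains; 30% of $232 = $69.60. Traveler owes $519.60 (running OOP $519.60). Plan pays $682 − $519.60 = $162.40.
Bill 2, $545: 30% coinsurance on $545 = $163.50. Traveler pays $163.50; OOP now $683.10. Insurer: $545 − $163.50 = $381.50.
Bill 3, $13,175: 30% coinsurance on $13,175 = $3,952.50. That would push OOP to $4,635.60, over the $2,100 cap, so traveler pays $2,100 − $683.10 = $1,416.90. Insurer: $13,175 − $1,416.90 = $11,758.10.

$11,758.10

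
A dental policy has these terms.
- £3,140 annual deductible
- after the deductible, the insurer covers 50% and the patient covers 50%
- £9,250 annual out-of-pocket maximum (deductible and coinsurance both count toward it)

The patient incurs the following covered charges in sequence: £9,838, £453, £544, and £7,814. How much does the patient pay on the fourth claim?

Claim 1 — £9,838: deductible takes £3,140, £6,698 remains; 50% of £6,698 = £3,349. Cost to patient: £6,489. OOP to date £6,489.
Claim 2 — £453: deductible met; 50% of £453 = £226.50. Cost to patient: £226.50. OOP to date £6,715.50.
Claim 3 — £544: deductible already satisfied, so patient's share is 50% × £544 = £272. Patient owes £272 (running OOP £6,987.50).
Claim 4 — £7,814: deductible already satisfied, so patient's share is 50% × £7,814 = £3,907. OOP would hit £10,894.50 > £9,250, so the cap limits the patient to £9,250 − £6,987.50 = £2,262.50.

£2,262.50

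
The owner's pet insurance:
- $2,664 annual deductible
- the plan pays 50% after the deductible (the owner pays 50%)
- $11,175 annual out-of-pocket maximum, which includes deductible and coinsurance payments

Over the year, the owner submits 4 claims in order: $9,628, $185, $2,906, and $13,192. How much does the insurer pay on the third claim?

#1 ($9,628): deductible takes $2,664, $6,964 remains; owner's 50% is $3,482. Owner owes $6,146 (running OOP $6,146). Plan pays $9,628 − $6,146 = $3,482.
#2 ($185): deductible already satisfied, so owner's share is 50% × $185 = $92.50. Owner owes $92.50 (running OOP $6,238.50). Plan pays $185 − $92.50 = $92.50.
#3 ($2,906): deductible already satisfied, so owner's share is 50% × $2,906 = $1,453. Cost to owner: $1,453. OOP to date $7,691.50. Plan pays $2,906 − $1,453 = $1,453.

$1,453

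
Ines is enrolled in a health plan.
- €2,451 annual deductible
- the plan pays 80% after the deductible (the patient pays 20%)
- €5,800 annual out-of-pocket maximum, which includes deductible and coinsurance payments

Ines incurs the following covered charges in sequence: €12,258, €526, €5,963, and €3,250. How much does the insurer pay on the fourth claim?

€3,160.20

Bill 1, €12,258: €2,451 finishes the deductible; €9,807 goes to coinsurance; 20% of €9,807 = €1,961.40. Patient pays €4,412.40; OOP now €4,412.40. Insurer: €12,258 − €4,412.40 = €7,845.60.
Bill 2, €526: 20% coinsurance on €526 = €105.20. Patient pays €105.20; OOP now €4,517.60. Plan pays €526 − €105.20 = €420.80.
Bill 3, €5,963: 20% coinsurance on €5,963 = €1,192.60. Cost to patient: €1,192.60. OOP to date €5,710.20. Insurer: €5,963 − €1,192.60 = €4,770.40.
Bill 4, €3,250: deductible met; 20% of €3,250 = €650. OOP would hit €6,360.20 > €5,800, so the cap limits the patient to €5,800 − €5,710.20 = €89.80. Plan pays €3,250 − €89.80 = €3,160.20.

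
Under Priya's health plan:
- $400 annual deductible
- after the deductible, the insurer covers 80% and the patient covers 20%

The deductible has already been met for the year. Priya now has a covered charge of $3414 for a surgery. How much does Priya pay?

$682.80

With the deductible met, the entire $3414 is subject to coinsurance.
Coinsurance: $3414 × 20% = $682.80.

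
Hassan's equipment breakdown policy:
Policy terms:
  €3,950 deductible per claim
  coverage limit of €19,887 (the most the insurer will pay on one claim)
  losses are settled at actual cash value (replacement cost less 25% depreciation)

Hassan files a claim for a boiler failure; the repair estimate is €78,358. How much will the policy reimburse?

€19,887

At 25% depreciation, ACV = €78,358 − €19,589.50 = €58,768.50.
After the deductible, €58,768.50 − €3,950 = €54,818.50 remains.
Since €54,818.50 > €19,887, the payout is capped at €19,887.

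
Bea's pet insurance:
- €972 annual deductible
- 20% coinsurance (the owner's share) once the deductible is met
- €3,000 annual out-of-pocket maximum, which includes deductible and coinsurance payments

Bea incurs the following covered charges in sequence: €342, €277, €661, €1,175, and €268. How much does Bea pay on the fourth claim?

€235

Claim 1 (€342): all of it applies to the deductible. Owner pays €342; OOP now €342.
Claim 2 (€277): fully absorbed by the deductible. Cost to owner: €277. OOP to date €619.
Claim 3 (€661): deductible takes €353, €308 remains; 20% of €308 = €61.60. Cost to owner: €414.60. OOP to date €1,033.60.
Claim 4 (€1,175): 20% coinsurance on €1,175 = €235. Owner owes €235 (running OOP €1,268.60).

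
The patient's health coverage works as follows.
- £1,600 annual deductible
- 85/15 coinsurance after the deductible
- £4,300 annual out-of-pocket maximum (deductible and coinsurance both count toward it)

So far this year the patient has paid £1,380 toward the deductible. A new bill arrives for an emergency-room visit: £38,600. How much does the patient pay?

£1,380 of the £1,600 deductible is already met, leaving £220.
After the £220 deductible portion, £38,600 − £220 = £38,380 is subject to coinsurance.
Coinsurance: £38,380 × 15% = £5,757.
Patient responsibility before any cap: £220 + £5,757 = £5,977.
That would bring total out-of-pocket to £7,357, past the £4,300 cap. The patient is capped at £4,300 − £1,380 = £2,920 on this claim.

£2,920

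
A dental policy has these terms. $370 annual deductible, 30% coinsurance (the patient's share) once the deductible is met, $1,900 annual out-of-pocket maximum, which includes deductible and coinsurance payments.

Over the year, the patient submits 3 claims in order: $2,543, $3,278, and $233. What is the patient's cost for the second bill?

$878.10

Bill 1, $2,543: $370 to deductible, leaving $2,173; 30% of $2,173 = $651.90. Patient owes $1,021.90 (running OOP $1,021.90).
Bill 2, $3,278: 30% coinsurance on $3,278 = $983.40. Adding that to $1,021.90 gives $2,005.30, past the $1,900 cap; patient pays only $1,900 − $1,021.90 = $878.10.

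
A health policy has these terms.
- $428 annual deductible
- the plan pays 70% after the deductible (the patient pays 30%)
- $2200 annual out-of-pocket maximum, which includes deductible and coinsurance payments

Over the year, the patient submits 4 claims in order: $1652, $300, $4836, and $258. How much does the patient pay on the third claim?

#1 ($1652): deductible takes $428, $1224 remains; 30% of $1224 = $367.20. Cost to patient: $795.20. OOP to date $795.20.
#2 ($300): deductible met; 30% of $300 = $90. Patient pays $90; OOP now $885.20.
#3 ($4836): deductible already satisfied, so patient's share is 30% × $4836 = $1450.80. Adding that to $885.20 gives $2336, past the $2200 cap; patient pays only $2200 − $885.20 = $1314.80.

$1314.80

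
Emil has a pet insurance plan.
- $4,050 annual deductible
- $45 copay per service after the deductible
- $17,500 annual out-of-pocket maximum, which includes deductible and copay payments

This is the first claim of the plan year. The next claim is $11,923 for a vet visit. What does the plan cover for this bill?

The full $4,050 deductible is still open; $4,050 of this bill applies to it.
After the $4,050 deductible portion, $11,923 − $4,050 = $7,873 is subject to the copay.
Copay on this service: $45.
So the owner owes $4,050 + $45 = $4,095 before any cap.
Total out-of-pocket so far would be $0 + $4,095 = $4,095, below the $17,500 cap — no reduction.
Insurer pays the balance: $11,923 − $4,095 = $7,828.

$7,828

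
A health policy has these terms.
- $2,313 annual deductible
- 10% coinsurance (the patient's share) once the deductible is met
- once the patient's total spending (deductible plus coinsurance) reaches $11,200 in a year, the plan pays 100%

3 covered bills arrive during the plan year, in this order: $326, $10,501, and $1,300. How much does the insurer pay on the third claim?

$1,170

#1 ($326): entire amount goes to the deductible. Patient pays $326; OOP now $326. Insurer: $326 − $326 = $0.
#2 ($10,501): deductible takes $1,987, $8,514 remains; 10% of $8,514 = $851.40. Patient pays $2,838.40; OOP now $3,164.40. Insurer: $10,501 − $2,838.40 = $7,662.60.
#3 ($1,300): 10% coinsurance on $1,300 = $130. Cost to patient: $130. OOP to date $3,294.40. Insurer: $1,300 − $130 = $1,170.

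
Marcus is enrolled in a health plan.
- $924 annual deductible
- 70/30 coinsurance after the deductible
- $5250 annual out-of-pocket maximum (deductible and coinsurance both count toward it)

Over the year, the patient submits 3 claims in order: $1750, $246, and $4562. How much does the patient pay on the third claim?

#1 ($1750): $924 to deductible, leaving $826; coinsurance $826 × 30% = $247.80. Patient owes $1171.80 (running OOP $1171.80).
#2 ($246): deductible met; 30% of $246 = $73.80. Patient pays $73.80; OOP now $1245.60.
#3 ($4562): deductible already satisfied, so patient's share is 30% × $4562 = $1368.60. Patient owes $1368.60 (running OOP $2614.20).

$1368.60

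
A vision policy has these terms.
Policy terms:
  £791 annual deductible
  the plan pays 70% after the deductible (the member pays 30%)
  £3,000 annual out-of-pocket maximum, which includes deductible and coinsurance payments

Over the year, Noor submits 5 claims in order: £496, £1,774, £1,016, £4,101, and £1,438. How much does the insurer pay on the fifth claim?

#1 (£496): entire amount goes to the deductible. Member pays £496; OOP now £496. Plan pays £496 − £496 = £0.
#2 (£1,774): £295 finishes the deductible; £1,479 goes to coinsurance; coinsurance £1,479 × 30% = £443.70. Member owes £738.70 (running OOP £1,234.70). Plan pays £1,774 − £738.70 = £1,035.30.
#3 (£1,016): deductible met; 30% of £1,016 = £304.80. Member owes £304.80 (running OOP £1,539.50). Insurer: £1,016 − £304.80 = £711.20.
#4 (£4,101): deductible already satisfied, so member's share is 30% × £4,101 = £1,230.30. Cost to member: £1,230.30. OOP to date £2,769.80. Plan pays £4,101 − £1,230.30 = £2,870.70.
#5 (£1,438): deductible already satisfied, so member's share is 30% × £1,438 = £431.40. OOP would hit £3,201.20 > £3,000, so the cap limits the member to £3,000 − £2,769.80 = £230.20. Insurer: £1,438 − £230.20 = £1,207.80.

£1,207.80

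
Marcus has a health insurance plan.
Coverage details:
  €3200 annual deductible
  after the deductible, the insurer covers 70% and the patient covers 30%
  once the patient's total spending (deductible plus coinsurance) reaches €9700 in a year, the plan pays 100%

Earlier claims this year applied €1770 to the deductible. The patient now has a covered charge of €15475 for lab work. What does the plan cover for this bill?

Deductible still to meet: €3200 − €1770 = €1430.
That leaves €15475 − €1430 = €14045 for coinsurance.
Patient's 30% share of €14045 is €4213.50.
Patient responsibility before any cap: €1430 + €4213.50 = €5643.50.
Cumulative spending €1770 + €5643.50 = €7413.50 stays under the €9700 maximum.
Insurer pays the balance: €15475 − €5643.50 = €9831.50.

€9831.50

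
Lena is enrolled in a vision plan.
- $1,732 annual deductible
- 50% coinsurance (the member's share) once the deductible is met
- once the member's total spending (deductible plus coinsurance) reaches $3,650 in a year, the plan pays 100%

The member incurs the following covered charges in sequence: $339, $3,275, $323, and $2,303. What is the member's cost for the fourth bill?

$815.50

Bill 1, $339: all of it applies to the deductible. Cost to member: $339. OOP to date $339.
Bill 2, $3,275: $1,393 finishes the deductible; $1,882 goes to coinsurance; 50% of $1,882 = $941. Member owes $2,334 (running OOP $2,673).
Bill 3, $323: 50% coinsurance on $323 = $161.50. Member pays $161.50; OOP now $2,834.50.
Bill 4, $2,303: 50% coinsurance on $2,303 = $1,151.50. OOP would hit $3,986 > $3,650, so the cap limits the member to $3,650 − $2,834.50 = $815.50.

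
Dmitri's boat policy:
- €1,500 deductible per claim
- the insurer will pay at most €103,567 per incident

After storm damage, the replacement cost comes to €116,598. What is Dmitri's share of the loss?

After the deductible, €116,598 − €1,500 = €115,098 remains.
€115,098 exceeds the €103,567 limit, so the insurer pays the limit: €103,567.
Out of pocket: €116,598 − €103,567 = €13,031.

€13,031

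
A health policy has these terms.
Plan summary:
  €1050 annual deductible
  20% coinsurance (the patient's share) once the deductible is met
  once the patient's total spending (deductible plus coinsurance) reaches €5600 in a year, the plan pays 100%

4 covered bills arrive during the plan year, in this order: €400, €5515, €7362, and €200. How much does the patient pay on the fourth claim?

Claim 1 (€400): entire amount goes to the deductible. Cost to patient: €400. OOP to date €400.
Claim 2 (€5515): €650 to deductible, leaving €4865; coinsurance €4865 × 20% = €973. Patient owes €1623 (running OOP €2023).
Claim 3 (€7362): deductible already satisfied, so patient's share is 20% × €7362 = €1472.40. Cost to patient: €1472.40. OOP to date €3495.40.
Claim 4 (€200): deductible met; 20% of €200 = €40. Patient owes €40 (running OOP €3535.40).

€40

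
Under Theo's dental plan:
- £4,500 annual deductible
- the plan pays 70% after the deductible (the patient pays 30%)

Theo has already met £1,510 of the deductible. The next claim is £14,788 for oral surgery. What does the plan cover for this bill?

Remaining deductible: £4,500 − £1,510 = £2,990.
After the £2,990 deductible portion, £14,788 − £2,990 = £11,798 is subject to coinsurance.
30% of £11,798 = £3,539.40 falls to the patient.
Patient responsibility: £2,990 + £3,539.40 = £6,529.40.
The insurer covers the remainder: £14,788 − £6,529.40 = £8,258.60.

£8,258.60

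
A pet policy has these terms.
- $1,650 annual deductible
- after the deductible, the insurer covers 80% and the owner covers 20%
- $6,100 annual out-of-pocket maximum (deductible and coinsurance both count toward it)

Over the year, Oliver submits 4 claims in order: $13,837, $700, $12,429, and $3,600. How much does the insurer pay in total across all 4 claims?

Claim 1 — $13,837: $1,650 to deductible, leaving $12,187; 20% of $12,187 = $2,437.40. Owner pays $4,087.40; OOP now $4,087.40. Plan pays $13,837 − $4,087.40 = $9,749.60.
Claim 2 — $700: deductible met; 20% of $700 = $140. Cost to owner: $140. OOP to date $4,227.40. Plan pays $700 − $140 = $560.
Claim 3 — $12,429: 20% coinsurance on $12,429 = $2,485.80. OOP would hit $6,713.20 > $6,100, so the cap limits the owner to $6,100 − $4,227.40 = $1,872.60. Insurer: $12,429 − $1,872.60 = $10,556.40.
Claim 4 — $3,600: deductible already satisfied, so owner's share is 20% × $3,600 = $720. OOP would hit $6,820 > $6,100, so the cap limits the owner to $6,100 − $6,100 = $0. Plan pays $3,600 − $0 = $3,600.
Insurer total = bills − owner's total = $30,566 − $6,100 = $24,466.

$24,466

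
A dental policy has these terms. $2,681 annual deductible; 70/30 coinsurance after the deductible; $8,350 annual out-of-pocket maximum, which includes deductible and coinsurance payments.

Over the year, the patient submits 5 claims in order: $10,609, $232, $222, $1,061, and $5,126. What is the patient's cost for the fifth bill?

$1,537.80

Bill 1, $10,609: $2,681 to deductible, leaving $7,928; patient's 30% is $2,378.40. Patient pays $5,059.40; OOP now $5,059.40.
Bill 2, $232: deductible already satisfied, so patient's share is 30% × $232 = $69.60. Patient pays $69.60; OOP now $5,129.
Bill 3, $222: deductible met; 30% of $222 = $66.60. Patient owes $66.60 (running OOP $5,195.60).
Bill 4, $1,061: 30% coinsurance on $1,061 = $318.30. Patient owes $318.30 (running OOP $5,513.90).
Bill 5, $5,126: deductible already satisfied, so patient's share is 30% × $5,126 = $1,537.80. Cost to patient: $1,537.80. OOP to date $7,051.70.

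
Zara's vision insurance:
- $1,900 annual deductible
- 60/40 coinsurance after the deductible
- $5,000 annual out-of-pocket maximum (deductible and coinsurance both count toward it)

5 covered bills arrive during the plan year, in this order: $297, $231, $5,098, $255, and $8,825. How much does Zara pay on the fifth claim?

Bill 1, $297: fully absorbed by the deductible. Member pays $297; OOP now $297.
Bill 2, $231: all of it applies to the deductible. Member owes $231 (running OOP $528).
Bill 3, $5,098: deductible takes $1,372, $3,726 remains; member's 40% is $1,490.40. Member owes $2,862.40 (running OOP $3,390.40).
Bill 4, $255: deductible met; 40% of $255 = $102. Cost to member: $102. OOP to date $3,492.40.
Bill 5, $8,825: deductible already satisfied, so member's share is 40% × $8,825 = $3,530. OOP would hit $7,022.40 > $5,000, so the cap limits the member to $5,000 − $3,492.40 = $1,507.60.

$1,507.60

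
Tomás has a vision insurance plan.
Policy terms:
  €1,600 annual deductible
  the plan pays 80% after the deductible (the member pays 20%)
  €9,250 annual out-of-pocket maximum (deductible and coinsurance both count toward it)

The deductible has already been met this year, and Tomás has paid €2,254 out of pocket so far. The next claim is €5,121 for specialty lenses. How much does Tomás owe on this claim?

With the deductible met, the entire €5,121 is subject to coinsurance.
Member's 20% share of €5,121 is €1,024.20.
Total out-of-pocket so far would be €2,254 + €1,024.20 = €3,278.20, below the €9,250 cap — no reduction.

€1,024.20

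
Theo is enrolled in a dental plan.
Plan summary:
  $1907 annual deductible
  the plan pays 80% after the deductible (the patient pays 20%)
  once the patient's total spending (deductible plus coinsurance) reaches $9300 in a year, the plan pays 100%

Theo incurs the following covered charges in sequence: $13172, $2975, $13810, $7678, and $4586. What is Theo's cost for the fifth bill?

Claim 1 — $13172: deductible takes $1907, $11265 remains; patient's 20% is $2253. Patient pays $4160; OOP now $4160.
Claim 2 — $2975: deductible met; 20% of $2975 = $595. Patient owes $595 (running OOP $4755).
Claim 3 — $13810: deductible met; 20% of $13810 = $2762. Patient pays $2762; OOP now $7517.
Claim 4 — $7678: deductible met; 20% of $7678 = $1535.60. Patient pays $1535.60; OOP now $9052.60.
Claim 5 — $4586: deductible already satisfied, so patient's share is 20% × $4586 = $917.20. Adding that to $9052.60 gives $9969.80, past the $9300 cap; patient pays only $9300 − $9052.60 = $247.40.

$247.40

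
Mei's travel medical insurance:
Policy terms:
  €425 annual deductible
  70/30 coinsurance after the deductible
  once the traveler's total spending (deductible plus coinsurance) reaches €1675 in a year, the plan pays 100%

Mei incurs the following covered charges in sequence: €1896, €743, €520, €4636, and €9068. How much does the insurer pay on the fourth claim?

€4206.20

Claim 1 (€1896): €425 to deductible, leaving €1471; 30% of €1471 = €441.30. Traveler owes €866.30 (running OOP €866.30). Insurer: €1896 − €866.30 = €1029.70.
Claim 2 (€743): deductible already satisfied, so traveler's share is 30% × €743 = €222.90. Traveler pays €222.90; OOP now €1089.20. Plan pays €743 − €222.90 = €520.10.
Claim 3 (€520): deductible already satisfied, so traveler's share is 30% × €520 = €156. Traveler owes €156 (running OOP €1245.20). Insurer: €520 − €156 = €364.
Claim 4 (€4636): deductible already satisfied, so traveler's share is 30% × €4636 = €1390.80. OOP would hit €2636 > €1675, so the cap limits the traveler to €1675 − €1245.20 = €429.80. Insurer: €4636 − €429.80 = €4206.20.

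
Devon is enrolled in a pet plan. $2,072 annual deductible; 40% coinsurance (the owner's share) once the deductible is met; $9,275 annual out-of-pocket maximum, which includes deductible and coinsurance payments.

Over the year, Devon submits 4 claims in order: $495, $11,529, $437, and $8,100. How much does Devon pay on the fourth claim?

$3,047.40

Claim 1 — $495: all of it applies to the deductible. Cost to owner: $495. OOP to date $495.
Claim 2 — $11,529: $1,577 to deductible, leaving $9,952; 40% of $9,952 = $3,980.80. Owner owes $5,557.80 (running OOP $6,052.80).
Claim 3 — $437: deductible met; 40% of $437 = $174.80. Owner pays $174.80; OOP now $6,227.60.
Claim 4 — $8,100: 40% coinsurance on $8,100 = $3,240. Adding that to $6,227.60 gives $9,467.60, past the $9,275 cap; owner pays only $9,275 − $6,227.60 = $3,047.40.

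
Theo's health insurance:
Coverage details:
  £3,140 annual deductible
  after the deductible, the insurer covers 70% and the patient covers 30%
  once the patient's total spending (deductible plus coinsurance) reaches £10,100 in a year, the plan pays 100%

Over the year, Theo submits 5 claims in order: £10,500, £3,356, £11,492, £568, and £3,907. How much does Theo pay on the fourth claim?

£170.40

Claim 1 — £10,500: £3,140 finishes the deductible; £7,360 goes to coinsurance; coinsurance £7,360 × 30% = £2,208. Patient owes £5,348 (running OOP £5,348).
Claim 2 — £3,356: deductible already satisfied, so patient's share is 30% × £3,356 = £1,006.80. Patient pays £1,006.80; OOP now £6,354.80.
Claim 3 — £11,492: deductible met; 30% of £11,492 = £3,447.60. Patient pays £3,447.60; OOP now £9,802.40.
Claim 4 — £568: deductible met; 30% of £568 = £170.40. Cost to patient: £170.40. OOP to date £9,972.80.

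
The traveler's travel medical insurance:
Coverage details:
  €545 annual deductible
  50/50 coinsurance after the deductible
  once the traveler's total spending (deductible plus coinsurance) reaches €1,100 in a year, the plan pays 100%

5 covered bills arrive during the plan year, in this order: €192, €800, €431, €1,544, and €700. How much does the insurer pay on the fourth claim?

Bill 1, €192: entire amount goes to the deductible. Traveler owes €192 (running OOP €192). Plan pays €192 − €192 = €0.
Bill 2, €800: €353 to deductible, leaving €447; coinsurance €447 × 50% = €223.50. Traveler pays €576.50; OOP now €768.50. Plan pays €800 − €576.50 = €223.50.
Bill 3, €431: deductible already satisfied, so traveler's share is 50% × €431 = €215.50. Cost to traveler: €215.50. OOP to date €984. Plan pays €431 − €215.50 = €215.50.
Bill 4, €1,544: deductible already satisfied, so traveler's share is 50% × €1,544 = €772. OOP would hit €1,756 > €1,100, so the cap limits the traveler to €1,100 − €984 = €116. Plan pays €1,544 − €116 = €1,428.

€1,428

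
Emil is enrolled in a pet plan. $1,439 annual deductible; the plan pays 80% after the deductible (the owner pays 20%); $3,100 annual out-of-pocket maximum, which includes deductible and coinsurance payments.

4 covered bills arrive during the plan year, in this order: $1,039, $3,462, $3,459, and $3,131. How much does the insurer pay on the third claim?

$2,767.20

Claim 1 ($1,039): entire amount goes to the deductible. Cost to owner: $1,039. OOP to date $1,039. Plan pays $1,039 − $1,039 = $0.
Claim 2 ($3,462): deductible takes $400, $3,062 remains; owner's 20% is $612.40. Owner pays $1,012.40; OOP now $2,051.40. Plan pays $3,462 − $1,012.40 = $2,449.60.
Claim 3 ($3,459): 20% coinsurance on $3,459 = $691.80. Owner owes $691.80 (running OOP $2,743.20). Insurer: $3,459 − $691.80 = $2,767.20.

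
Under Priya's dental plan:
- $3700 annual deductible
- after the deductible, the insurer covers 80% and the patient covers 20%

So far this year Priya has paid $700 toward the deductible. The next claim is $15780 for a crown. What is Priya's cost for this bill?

Remaining deductible: $3700 − $700 = $3000.
That leaves $15780 − $3000 = $12780 for coinsurance.
Coinsurance: $12780 × 20% = $2556.
So the patient owes $3000 + $2556 = $5556.

$5556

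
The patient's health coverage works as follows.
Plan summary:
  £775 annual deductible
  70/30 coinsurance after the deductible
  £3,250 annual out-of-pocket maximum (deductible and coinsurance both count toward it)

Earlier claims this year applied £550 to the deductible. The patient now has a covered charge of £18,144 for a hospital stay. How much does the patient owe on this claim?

Deductible still to meet: £775 − £550 = £225.
After the £225 deductible portion, £18,144 − £225 = £17,919 is subject to coinsurance.
30% of £17,919 = £5,375.70 falls to the patient.
Patient responsibility before any cap: £225 + £5,375.70 = £5,600.70.
Adding £5,600.70 to the £550 already spent would give £6,150.70, which exceeds the £3,250 cap; the patient pays just £3,250 − £550 = £2,700.

£2,700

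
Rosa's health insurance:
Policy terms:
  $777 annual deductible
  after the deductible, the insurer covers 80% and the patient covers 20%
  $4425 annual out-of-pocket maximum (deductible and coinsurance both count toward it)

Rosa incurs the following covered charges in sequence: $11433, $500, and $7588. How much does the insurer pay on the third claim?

#1 ($11433): $777 finishes the deductible; $10656 goes to coinsurance; coinsurance $10656 × 20% = $2131.20. Patient pays $2908.20; OOP now $2908.20. Plan pays $11433 − $2908.20 = $8524.80.
#2 ($500): deductible met; 20% of $500 = $100. Patient owes $100 (running OOP $3008.20). Plan pays $500 − $100 = $400.
#3 ($7588): deductible met; 20% of $7588 = $1517.60. OOP would hit $4525.80 > $4425, so the cap limits the patient to $4425 − $3008.20 = $1416.80. Insurer: $7588 − $1416.80 = $6171.20.

$6171.20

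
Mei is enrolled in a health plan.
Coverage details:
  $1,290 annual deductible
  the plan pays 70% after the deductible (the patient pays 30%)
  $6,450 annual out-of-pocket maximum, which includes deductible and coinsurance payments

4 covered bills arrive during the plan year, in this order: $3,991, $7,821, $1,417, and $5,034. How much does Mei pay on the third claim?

$425.10

Bill 1, $3,991: $1,290 to deductible, leaving $2,701; patient's 30% is $810.30. Patient owes $2,100.30 (running OOP $2,100.30).
Bill 2, $7,821: deductible met; 30% of $7,821 = $2,346.30. Cost to patient: $2,346.30. OOP to date $4,446.60.
Bill 3, $1,417: deductible met; 30% of $1,417 = $425.10. Patient owes $425.10 (running OOP $4,871.70).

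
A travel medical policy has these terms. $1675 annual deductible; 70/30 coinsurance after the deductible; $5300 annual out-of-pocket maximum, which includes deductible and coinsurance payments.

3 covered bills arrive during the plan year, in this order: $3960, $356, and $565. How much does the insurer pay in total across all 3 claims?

$2244.20

Claim 1 ($3960): $1675 finishes the deductible; $2285 goes to coinsurance; traveler's 30% is $685.50. Traveler owes $2360.50 (running OOP $2360.50). Insurer: $3960 − $2360.50 = $1599.50.
Claim 2 ($356): 30% coinsurance on $356 = $106.80. Cost to traveler: $106.80. OOP to date $2467.30. Insurer: $356 − $106.80 = $249.20.
Claim 3 ($565): deductible already satisfied, so traveler's share is 30% × $565 = $169.50. Cost to traveler: $169.50. OOP to date $2636.80. Plan pays $565 − $169.50 = $395.50.
Insurer total = bills − traveler's total = $4881 − $2636.80 = $2244.20.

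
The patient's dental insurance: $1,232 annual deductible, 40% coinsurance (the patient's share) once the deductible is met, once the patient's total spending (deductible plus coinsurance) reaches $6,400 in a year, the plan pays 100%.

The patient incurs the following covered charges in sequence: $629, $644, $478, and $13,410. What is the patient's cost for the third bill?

Bill 1, $629: all of it applies to the deductible. Cost to patient: $629. OOP to date $629.
Bill 2, $644: $603 finishes the deductible; $41 goes to coinsurance; 40% of $41 = $16.40. Patient pays $619.40; OOP now $1,248.40.
Bill 3, $478: 40% coinsurance on $478 = $191.20. Patient owes $191.20 (running OOP $1,439.60).

$191.20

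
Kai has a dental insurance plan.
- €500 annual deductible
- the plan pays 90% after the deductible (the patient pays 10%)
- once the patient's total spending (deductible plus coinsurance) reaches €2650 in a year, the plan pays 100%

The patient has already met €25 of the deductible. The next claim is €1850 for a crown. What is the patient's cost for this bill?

Remaining deductible: €500 − €25 = €475.
The remaining €1375 (= €1850 − €475) moves to coinsurance.
Coinsurance: €1375 × 10% = €137.50.
Patient responsibility before any cap: €475 + €137.50 = €612.50.
Total out-of-pocket so far would be €25 + €612.50 = €637.50, below the €2650 cap — no reduction.

€612.50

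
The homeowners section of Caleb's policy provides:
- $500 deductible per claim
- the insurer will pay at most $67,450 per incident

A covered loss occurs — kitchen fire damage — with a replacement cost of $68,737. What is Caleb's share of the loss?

$1,287

Less the $500 deductible: $68,737 − $500 = $68,237.
The $67,450 per-incident cap binds; insurer pays $67,450.
Out of pocket: $68,737 − $67,450 = $1,287.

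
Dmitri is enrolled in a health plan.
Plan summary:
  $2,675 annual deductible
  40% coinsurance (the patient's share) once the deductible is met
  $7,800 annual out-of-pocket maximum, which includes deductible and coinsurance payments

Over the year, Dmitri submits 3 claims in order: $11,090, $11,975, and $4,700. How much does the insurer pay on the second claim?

$10,216

#1 ($11,090): $2,675 to deductible, leaving $8,415; 40% of $8,415 = $3,366. Patient owes $6,041 (running OOP $6,041). Plan pays $11,090 − $6,041 = $5,049.
#2 ($11,975): deductible already satisfied, so patient's share is 40% × $11,975 = $4,790. That would push OOP to $10,831, over the $7,800 cap, so patient pays $7,800 − $6,041 = $1,759. Insurer: $11,975 − $1,759 = $10,216.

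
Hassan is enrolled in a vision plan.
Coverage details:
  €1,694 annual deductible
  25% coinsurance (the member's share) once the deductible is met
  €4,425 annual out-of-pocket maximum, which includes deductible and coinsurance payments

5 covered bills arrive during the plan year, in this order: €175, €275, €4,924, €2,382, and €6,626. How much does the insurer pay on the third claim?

#1 (€175): fully absorbed by the deductible. Member owes €175 (running OOP €175). Insurer: €175 − €175 = €0.
#2 (€275): entire amount goes to the deductible. Member pays €275; OOP now €450. Insurer: €275 − €275 = €0.
#3 (€4,924): €1,244 to deductible, leaving €3,680; coinsurance €3,680 × 25% = €920. Member owes €2,164 (running OOP €2,614). Insurer: €4,924 − €2,164 = €2,760.

€2,760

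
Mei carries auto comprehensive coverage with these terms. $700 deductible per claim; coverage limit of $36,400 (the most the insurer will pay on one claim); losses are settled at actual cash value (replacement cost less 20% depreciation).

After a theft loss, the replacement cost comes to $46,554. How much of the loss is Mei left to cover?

At 20% depreciation, ACV = $46,554 − $9,310.80 = $37,243.20.
Subtract the deductible: $37,243.20 − $700 = $36,543.20.
The $36,400 per-incident cap binds; insurer pays $36,400.
Out of pocket: $46,554 − $36,400 = $10,154.

$10,154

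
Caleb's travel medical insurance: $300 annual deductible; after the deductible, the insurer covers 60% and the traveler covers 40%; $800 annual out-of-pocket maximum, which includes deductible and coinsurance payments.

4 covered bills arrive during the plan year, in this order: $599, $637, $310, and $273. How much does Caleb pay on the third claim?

Claim 1 — $599: $300 to deductible, leaving $299; coinsurance $299 × 40% = $119.60. Cost to traveler: $419.60. OOP to date $419.60.
Claim 2 — $637: 40% coinsurance on $637 = $254.80. Traveler owes $254.80 (running OOP $674.40).
Claim 3 — $310: deductible already satisfied, so traveler's share is 40% × $310 = $124. Cost to traveler: $124. OOP to date $798.40.

$124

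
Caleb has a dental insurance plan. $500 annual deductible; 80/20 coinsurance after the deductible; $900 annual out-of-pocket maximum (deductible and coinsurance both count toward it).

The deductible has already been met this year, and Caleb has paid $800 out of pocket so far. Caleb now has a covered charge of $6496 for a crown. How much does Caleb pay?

The deductible is already satisfied, so the full bill goes to coinsurance.
Patient's 20% share of $6496 is $1299.20.
Year-to-date out-of-pocket would reach $800 + $1299.20 = $2099.20, above the $900 maximum, so the patient pays only $900 − $800 = $100.

$100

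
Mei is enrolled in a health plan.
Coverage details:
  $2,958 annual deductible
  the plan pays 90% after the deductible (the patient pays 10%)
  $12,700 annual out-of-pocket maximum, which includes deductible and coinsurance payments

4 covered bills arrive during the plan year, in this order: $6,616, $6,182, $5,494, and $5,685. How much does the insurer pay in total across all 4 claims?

$18,917.10

Claim 1 ($6,616): deductible takes $2,958, $3,658 remains; 10% of $3,658 = $365.80. Cost to patient: $3,323.80. OOP to date $3,323.80. Insurer: $6,616 − $3,323.80 = $3,292.20.
Claim 2 ($6,182): 10% coinsurance on $6,182 = $618.20. Patient pays $618.20; OOP now $3,942. Plan pays $6,182 − $618.20 = $5,563.80.
Claim 3 ($5,494): 10% coinsurance on $5,494 = $549.40. Patient pays $549.40; OOP now $4,491.40. Plan pays $5,494 − $549.40 = $4,944.60.
Claim 4 ($5,685): 10% coinsurance on $5,685 = $568.50. Patient pays $568.50; OOP now $5,059.90. Insurer: $5,685 − $568.50 = $5,116.50.
Insurer total = bills − patient's total = $23,977 − $5,059.90 = $18,917.10.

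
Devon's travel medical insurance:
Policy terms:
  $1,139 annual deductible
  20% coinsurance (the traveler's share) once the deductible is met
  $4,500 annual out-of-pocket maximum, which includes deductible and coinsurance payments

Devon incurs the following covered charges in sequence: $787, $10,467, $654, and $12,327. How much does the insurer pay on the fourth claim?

Bill 1, $787: entire amount goes to the deductible. Traveler pays $787; OOP now $787. Plan pays $787 − $787 = $0.
Bill 2, $10,467: $352 to deductible, leaving $10,115; coinsurance $10,115 × 20% = $2,023. Traveler owes $2,375 (running OOP $3,162). Plan pays $10,467 − $2,375 = $8,092.
Bill 3, $654: deductible met; 20% of $654 = $130.80. Traveler owes $130.80 (running OOP $3,292.80). Insurer: $654 − $130.80 = $523.20.
Bill 4, $12,327: deductible already satisfied, so traveler's share is 20% × $12,327 = $2,465.40. That would push OOP to $5,758.20, over the $4,500 cap, so traveler pays $4,500 − $3,292.80 = $1,207.20. Plan pays $12,327 − $1,207.20 = $11,119.80.

$11,119.80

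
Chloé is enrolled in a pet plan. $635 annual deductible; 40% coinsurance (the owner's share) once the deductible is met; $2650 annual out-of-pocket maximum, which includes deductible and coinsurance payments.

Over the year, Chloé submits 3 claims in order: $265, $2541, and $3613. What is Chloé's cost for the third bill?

$1146.60

Claim 1 — $265: entire amount goes to the deductible. Owner owes $265 (running OOP $265).
Claim 2 — $2541: deductible takes $370, $2171 remains; 40% of $2171 = $868.40. Owner pays $1238.40; OOP now $1503.40.
Claim 3 — $3613: deductible met; 40% of $3613 = $1445.20. OOP would hit $2948.60 > $2650, so the cap limits the owner to $2650 − $1503.40 = $1146.60.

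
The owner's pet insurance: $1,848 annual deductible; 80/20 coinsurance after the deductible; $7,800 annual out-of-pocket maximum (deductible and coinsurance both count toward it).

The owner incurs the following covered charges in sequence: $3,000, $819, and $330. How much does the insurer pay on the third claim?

#1 ($3,000): deductible takes $1,848, $1,152 remains; owner's 20% is $230.40. Owner owes $2,078.40 (running OOP $2,078.40). Insurer: $3,000 − $2,078.40 = $921.60.
#2 ($819): deductible met; 20% of $819 = $163.80. Owner owes $163.80 (running OOP $2,242.20). Insurer: $819 − $163.80 = $655.20.
#3 ($330): deductible met; 20% of $330 = $66. Owner owes $66 (running OOP $2,308.20). Plan pays $330 − $66 = $264.

$264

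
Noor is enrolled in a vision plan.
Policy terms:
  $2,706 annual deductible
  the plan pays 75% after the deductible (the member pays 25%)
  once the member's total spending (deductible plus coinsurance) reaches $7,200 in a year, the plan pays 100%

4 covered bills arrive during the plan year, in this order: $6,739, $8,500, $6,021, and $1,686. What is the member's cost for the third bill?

$1,360.75

Claim 1 ($6,739): $2,706 to deductible, leaving $4,033; member's 25% is $1,008.25. Cost to member: $3,714.25. OOP to date $3,714.25.
Claim 2 ($8,500): deductible met; 25% of $8,500 = $2,125. Member owes $2,125 (running OOP $5,839.25).
Claim 3 ($6,021): deductible met; 25% of $6,021 = $1,505.25. OOP would hit $7,344.50 > $7,200, so the cap limits the member to $7,200 − $5,839.25 = $1,360.75.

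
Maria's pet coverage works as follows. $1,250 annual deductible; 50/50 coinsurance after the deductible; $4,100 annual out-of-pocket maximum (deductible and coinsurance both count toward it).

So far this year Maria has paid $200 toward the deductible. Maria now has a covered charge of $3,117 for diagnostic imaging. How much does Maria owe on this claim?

$2,083.50

Remaining deductible: $1,250 − $200 = $1,050.
The remaining $2,067 (= $3,117 − $1,050) moves to coinsurance.
Coinsurance: $2,067 × 50% = $1,033.50.
That puts the owner's cost at $1,050 + $1,033.50 = $2,083.50 before any cap.
Year-to-date out-of-pocket becomes $200 + $2,083.50 = $2,283.50, still under the $4,100 maximum, so no cap applies.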